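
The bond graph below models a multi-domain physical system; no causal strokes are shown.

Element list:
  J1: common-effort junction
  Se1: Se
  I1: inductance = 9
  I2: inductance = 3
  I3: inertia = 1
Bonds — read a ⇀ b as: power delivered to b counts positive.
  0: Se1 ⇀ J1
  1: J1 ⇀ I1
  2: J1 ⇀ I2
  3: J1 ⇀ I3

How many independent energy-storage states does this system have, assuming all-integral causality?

#0 stroke at J1  (Se1: effort source, stroke at far end)
#1 stroke at I1  (J1: bond 0 brought effort, rest push out)
#2 stroke at I2  (J1: bond 0 brought effort, rest push out)
#3 stroke at I3  (J1: bond 0 brought effort, rest push out)

3  (I1, I2, I3 all integral)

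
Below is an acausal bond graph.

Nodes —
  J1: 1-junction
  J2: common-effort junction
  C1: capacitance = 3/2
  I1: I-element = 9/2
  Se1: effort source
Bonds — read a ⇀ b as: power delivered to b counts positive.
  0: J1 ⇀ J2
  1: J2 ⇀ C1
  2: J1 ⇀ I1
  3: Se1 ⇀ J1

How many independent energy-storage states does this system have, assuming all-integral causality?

2  (C1, I1 all integral)

bond 3 stroke→J1  (Se1 (Se) sets effort on bond)
bond 1 stroke→J2  (C1: C, integral causality)
bond 0 stroke→J1  (common-e at J2 fixed by 1)
bond 2 stroke→I1  (J1 needs exactly one f-in)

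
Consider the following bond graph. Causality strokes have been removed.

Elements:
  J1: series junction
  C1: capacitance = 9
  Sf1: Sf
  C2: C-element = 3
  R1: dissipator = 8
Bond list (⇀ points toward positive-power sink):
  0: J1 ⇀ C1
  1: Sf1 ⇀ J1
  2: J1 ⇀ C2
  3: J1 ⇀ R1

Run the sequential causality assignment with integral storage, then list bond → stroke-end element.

b0 |J1
b1 |Sf1
b2 |J1
b3 |J1

#1 stroke at Sf1  (Sf1 (Sf) sets flow on bond)
#0 stroke at J1  (1-jn J1 has f-setter on 1)
#2 stroke at J1  (common-f at J1 fixed by 1)
#3 stroke at J1  (J1 flow already set via bond 1)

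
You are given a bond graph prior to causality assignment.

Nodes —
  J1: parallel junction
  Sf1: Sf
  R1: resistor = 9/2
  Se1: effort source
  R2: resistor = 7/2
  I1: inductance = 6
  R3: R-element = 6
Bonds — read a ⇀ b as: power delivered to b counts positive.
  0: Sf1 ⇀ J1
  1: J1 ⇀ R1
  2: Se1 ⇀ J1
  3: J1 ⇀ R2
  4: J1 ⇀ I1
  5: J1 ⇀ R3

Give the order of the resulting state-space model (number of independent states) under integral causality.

β0 stroke→Sf1  (source Sf1 imposes f)
β2 stroke→J1  (Se1: effort source, stroke at far end)
β1 stroke→R1  (J1: bond 2 brought effort, rest push out)
β3 stroke→R2  (J1 effort already set via bond 2)
β4 stroke→I1  (J1 effort already set via bond 2)
β5 stroke→R3  (J1 effort already set via bond 2)

1  (I1 all integral)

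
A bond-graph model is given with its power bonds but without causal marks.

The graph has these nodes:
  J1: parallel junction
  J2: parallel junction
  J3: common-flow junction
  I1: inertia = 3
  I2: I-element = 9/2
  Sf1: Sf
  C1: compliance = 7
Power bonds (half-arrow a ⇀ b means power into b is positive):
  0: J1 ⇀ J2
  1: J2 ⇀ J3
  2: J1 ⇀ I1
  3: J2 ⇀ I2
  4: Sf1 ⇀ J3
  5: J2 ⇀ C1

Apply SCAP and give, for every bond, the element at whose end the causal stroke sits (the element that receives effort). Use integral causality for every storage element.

bond 0 →J1
bond 1 →J3
bond 2 →I1
bond 3 →I2
bond 4 →Sf1
bond 5 →J2

#4 stroke at Sf1  (Sf1: flow source, stroke at near end)
#1 stroke at J3  (1-jn J3 has f-setter on 4)
#2 stroke at I1  (I1: I, integral causality)
#0 stroke at J1  (J1 needs exactly one e-in)
#3 stroke at I2  (I2 integral (f out))
#5 stroke at J2  (only one effort-in slot at J2)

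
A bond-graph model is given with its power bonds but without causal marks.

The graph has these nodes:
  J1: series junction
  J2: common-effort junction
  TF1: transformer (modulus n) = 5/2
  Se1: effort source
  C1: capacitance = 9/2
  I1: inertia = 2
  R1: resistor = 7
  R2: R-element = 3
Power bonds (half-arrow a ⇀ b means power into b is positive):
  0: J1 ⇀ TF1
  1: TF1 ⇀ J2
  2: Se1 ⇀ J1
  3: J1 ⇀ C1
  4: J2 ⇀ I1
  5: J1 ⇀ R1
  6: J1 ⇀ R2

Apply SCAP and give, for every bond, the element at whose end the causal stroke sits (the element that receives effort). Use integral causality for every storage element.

β0 →TF1
β1 →J2
β2 →J1
β3 →J1
β4 →I1
β5 →J1
β6 →J1

#2 →J1  (Se1: effort source, stroke at far end)
#3 →J1  (prefer integral on C1)
#4 →I1  (I1: I, integral causality)
#1 →J2  (J2 needs exactly one e-in)
#0 →TF1  (TF1 one-in-one-out from 1)
#5 →J1  (1-jn J1 has f-setter on 0)
#6 →J1  (1-jn J1 has f-setter on 0)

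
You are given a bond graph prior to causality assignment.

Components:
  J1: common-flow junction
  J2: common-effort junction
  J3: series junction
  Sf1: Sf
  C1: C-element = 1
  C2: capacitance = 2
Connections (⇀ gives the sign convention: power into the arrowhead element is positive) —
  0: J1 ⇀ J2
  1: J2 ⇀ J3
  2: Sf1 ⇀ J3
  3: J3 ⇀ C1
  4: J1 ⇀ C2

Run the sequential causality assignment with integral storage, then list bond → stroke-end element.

#0 →J2
#1 →J3
#2 →Sf1
#3 →J3
#4 →J1

b2 stroke at Sf1  (Sf1 (Sf) sets flow on bond)
b1 stroke at J3  (1-jn J3 has f-setter on 2)
b3 stroke at J3  (J3 flow already set via bond 2)
b0 stroke at J2  (J2 needs exactly one e-in)
b4 stroke at J1  (common-f at J1 fixed by 0)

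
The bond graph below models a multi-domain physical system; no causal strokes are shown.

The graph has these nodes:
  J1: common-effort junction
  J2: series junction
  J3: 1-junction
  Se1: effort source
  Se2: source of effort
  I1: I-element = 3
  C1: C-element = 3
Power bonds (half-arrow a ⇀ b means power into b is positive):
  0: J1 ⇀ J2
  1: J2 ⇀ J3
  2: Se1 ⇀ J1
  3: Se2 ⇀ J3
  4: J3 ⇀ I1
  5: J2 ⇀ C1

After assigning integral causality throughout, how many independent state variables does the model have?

b2 →J1  (source Se1 imposes e)
b3 →J3  (Se2 fixes effort; stroke away)
b0 →J2  (0-jn J1 has e-setter on 2)
b4 →I1  (I1: I, integral causality)
b1 →J3  (J3: bond 4 brought flow, rest push out)
b5 →J2  (1-jn J2 has f-setter on 1)

2  (C1, I1 all integral)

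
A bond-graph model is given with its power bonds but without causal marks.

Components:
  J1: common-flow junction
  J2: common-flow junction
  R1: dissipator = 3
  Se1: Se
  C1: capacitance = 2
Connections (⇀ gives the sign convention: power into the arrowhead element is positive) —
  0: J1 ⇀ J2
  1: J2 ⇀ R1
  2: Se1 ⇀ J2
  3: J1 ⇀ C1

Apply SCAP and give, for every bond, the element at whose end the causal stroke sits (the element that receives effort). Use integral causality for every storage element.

bond 0 stroke at J2
bond 1 stroke at R1
bond 2 stroke at J2
bond 3 stroke at J1

β2 |J2  (Se1 fixes effort; stroke away)
β3 |J1  (prefer integral on C1)
β0 |J2  (closing 1-jn rule on J1)
β1 |R1  (only one flow-in slot at J2)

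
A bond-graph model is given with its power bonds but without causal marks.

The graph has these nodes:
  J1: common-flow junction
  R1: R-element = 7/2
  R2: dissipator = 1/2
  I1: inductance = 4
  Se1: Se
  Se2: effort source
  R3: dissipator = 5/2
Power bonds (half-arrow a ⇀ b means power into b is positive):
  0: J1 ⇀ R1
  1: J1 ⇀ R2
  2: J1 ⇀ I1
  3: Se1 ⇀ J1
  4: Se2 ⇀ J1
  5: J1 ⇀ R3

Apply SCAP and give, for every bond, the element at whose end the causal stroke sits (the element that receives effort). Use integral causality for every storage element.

β3 stroke at J1  (Se1 (Se) sets effort on bond)
β4 stroke at J1  (source Se2 imposes e)
β2 stroke at I1  (prefer integral on I1)
β0 stroke at J1  (J1 flow already set via bond 2)
β1 stroke at J1  (J1: bond 2 brought flow, rest push out)
β5 stroke at J1  (J1: bond 2 brought flow, rest push out)

b0 stroke→J1
b1 stroke→J1
b2 stroke→I1
b3 stroke→J1
b4 stroke→J1
b5 stroke→J1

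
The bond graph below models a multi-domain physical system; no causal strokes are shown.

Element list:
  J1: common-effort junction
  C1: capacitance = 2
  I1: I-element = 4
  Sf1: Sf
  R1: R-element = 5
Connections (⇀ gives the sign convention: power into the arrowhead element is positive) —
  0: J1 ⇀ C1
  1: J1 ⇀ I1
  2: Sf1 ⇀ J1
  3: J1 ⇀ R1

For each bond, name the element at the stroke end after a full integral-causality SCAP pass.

β2 |Sf1  (Sf1 fixes flow; stroke at Sf1)
β0 |J1  (C1 outputs effort q/C1)
β1 |I1  (common-e at J1 fixed by 0)
β3 |R1  (common-e at J1 fixed by 0)

β0 →J1
β1 →I1
β2 →Sf1
β3 →R1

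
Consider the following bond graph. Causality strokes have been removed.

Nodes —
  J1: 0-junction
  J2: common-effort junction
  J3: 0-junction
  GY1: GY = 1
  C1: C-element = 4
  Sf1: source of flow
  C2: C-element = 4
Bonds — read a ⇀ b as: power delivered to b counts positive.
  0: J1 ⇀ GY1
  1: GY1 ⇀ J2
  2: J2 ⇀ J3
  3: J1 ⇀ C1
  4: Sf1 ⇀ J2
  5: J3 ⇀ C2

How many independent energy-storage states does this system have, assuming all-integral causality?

b4 stroke→Sf1  (Sf1 (Sf) sets flow on bond)
b3 stroke→J1  (C1 outputs effort q/C1)
b0 stroke→GY1  (common-e at J1 fixed by 3)
b1 stroke→GY1  (GY1: gyrator matches bond 0)
b2 stroke→J2  (J2: last free bond brings effort in)
b5 stroke→J3  (J3: last free bond brings effort in)

2  (C1, C2 all integral)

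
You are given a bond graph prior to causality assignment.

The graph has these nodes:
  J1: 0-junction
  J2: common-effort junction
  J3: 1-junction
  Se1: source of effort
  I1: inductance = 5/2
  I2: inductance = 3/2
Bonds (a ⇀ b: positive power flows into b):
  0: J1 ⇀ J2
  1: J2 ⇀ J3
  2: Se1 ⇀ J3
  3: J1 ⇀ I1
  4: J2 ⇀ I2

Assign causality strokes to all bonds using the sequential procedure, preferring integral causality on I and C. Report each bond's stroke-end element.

#0 stroke→J1
#1 stroke→J2
#2 stroke→J3
#3 stroke→I1
#4 stroke→I2

bond 2 stroke→J3  (Se1: effort source, stroke at far end)
bond 1 stroke→J2  (closing 1-jn rule on J3)
bond 0 stroke→J1  (0-jn J2 has e-setter on 1)
bond 4 stroke→I2  (0-jn J2 has e-setter on 1)
bond 3 stroke→I1  (common-e at J1 fixed by 0)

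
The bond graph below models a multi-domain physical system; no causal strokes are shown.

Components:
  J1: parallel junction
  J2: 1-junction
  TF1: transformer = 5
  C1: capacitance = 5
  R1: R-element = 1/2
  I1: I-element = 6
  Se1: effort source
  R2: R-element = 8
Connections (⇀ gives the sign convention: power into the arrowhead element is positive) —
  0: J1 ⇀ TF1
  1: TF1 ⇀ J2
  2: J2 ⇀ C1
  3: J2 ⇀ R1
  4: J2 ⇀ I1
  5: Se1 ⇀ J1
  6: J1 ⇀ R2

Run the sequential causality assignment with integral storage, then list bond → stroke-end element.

bond 0 stroke at TF1
bond 1 stroke at J2
bond 2 stroke at J2
bond 3 stroke at J2
bond 4 stroke at I1
bond 5 stroke at J1
bond 6 stroke at R2

b5 |J1  (source Se1 imposes e)
b0 |TF1  (common-e at J1 fixed by 5)
b6 |R2  (J1: bond 5 brought effort, rest push out)
b1 |J2  (TF1: transformer flips bond 0)
b2 |J2  (prefer integral on C1)
b4 |I1  (I1: I, integral causality)
b3 |J2  (J2 flow already set via bond 4)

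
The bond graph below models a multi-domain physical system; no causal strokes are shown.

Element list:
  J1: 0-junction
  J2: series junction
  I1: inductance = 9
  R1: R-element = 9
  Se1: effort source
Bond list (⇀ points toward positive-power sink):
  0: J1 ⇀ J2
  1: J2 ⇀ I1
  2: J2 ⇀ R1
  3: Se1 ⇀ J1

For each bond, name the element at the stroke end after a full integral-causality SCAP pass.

β0 stroke→J2
β1 stroke→I1
β2 stroke→J2
β3 stroke→J1

bond 3 →J1  (Se1: effort source, stroke at far end)
bond 0 →J2  (common-e at J1 fixed by 3)
bond 1 →I1  (I1 integral (f out))
bond 2 →J2  (J2: bond 1 brought flow, rest push out)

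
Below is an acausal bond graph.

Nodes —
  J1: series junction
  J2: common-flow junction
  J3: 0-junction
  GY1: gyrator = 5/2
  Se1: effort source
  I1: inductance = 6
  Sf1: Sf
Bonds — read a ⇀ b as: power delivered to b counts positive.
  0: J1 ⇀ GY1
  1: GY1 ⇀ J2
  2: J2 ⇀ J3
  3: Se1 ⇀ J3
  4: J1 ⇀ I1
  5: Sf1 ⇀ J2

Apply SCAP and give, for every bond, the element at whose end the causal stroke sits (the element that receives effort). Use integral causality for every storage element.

#3 |J3  (source Se1 imposes e)
#5 |Sf1  (Sf1: flow source, stroke at near end)
#1 |J2  (J2 flow already set via bond 5)
#2 |J2  (J2: bond 5 brought flow, rest push out)
#0 |J1  (through GY1, causality inverts; strokes same side of GY1)
#4 |I1  (J1 needs exactly one f-in)

β0 stroke→J1
β1 stroke→J2
β2 stroke→J2
β3 stroke→J3
β4 stroke→I1
β5 stroke→Sf1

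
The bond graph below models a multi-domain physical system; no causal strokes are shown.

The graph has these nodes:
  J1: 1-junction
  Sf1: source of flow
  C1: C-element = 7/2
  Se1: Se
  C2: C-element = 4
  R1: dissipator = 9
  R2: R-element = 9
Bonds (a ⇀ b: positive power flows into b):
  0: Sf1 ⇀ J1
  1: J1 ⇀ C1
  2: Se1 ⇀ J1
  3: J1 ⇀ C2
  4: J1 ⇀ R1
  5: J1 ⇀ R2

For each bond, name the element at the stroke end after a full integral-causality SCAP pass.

bond 0 |Sf1  (Sf1 fixes flow; stroke at Sf1)
bond 2 |J1  (source Se1 imposes e)
bond 1 |J1  (J1 flow already set via bond 0)
bond 3 |J1  (J1: bond 0 brought flow, rest push out)
bond 4 |J1  (J1: bond 0 brought flow, rest push out)
bond 5 |J1  (1-jn J1 has f-setter on 0)

bond 0 stroke→Sf1
bond 1 stroke→J1
bond 2 stroke→J1
bond 3 stroke→J1
bond 4 stroke→J1
bond 5 stroke→J1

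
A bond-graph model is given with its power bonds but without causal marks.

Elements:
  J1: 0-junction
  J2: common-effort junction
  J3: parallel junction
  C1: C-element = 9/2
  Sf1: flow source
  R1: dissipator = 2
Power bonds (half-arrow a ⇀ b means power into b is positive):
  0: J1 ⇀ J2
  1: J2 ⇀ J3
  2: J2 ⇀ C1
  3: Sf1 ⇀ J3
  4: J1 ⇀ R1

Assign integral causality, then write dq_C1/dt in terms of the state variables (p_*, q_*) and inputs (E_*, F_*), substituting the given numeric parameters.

#3 stroke→Sf1  (Sf1: flow source, stroke at near end)
#1 stroke→J3  (J3: last free bond brings effort in)
#2 stroke→J2  (C1 outputs effort q/C1)
#0 stroke→J1  (0-jn J2 has e-setter on 2)
#4 stroke→R1  (common-e at J1 fixed by 0)

dq_C1/dt = F_Sf1 - q_C1/9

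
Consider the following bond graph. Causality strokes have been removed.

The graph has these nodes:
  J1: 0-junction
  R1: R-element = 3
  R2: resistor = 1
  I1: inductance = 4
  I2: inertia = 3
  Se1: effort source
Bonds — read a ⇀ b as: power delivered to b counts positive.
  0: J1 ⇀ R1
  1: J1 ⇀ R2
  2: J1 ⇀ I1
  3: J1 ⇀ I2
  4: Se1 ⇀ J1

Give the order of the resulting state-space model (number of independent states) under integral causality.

#4 stroke at J1  (Se1: effort source, stroke at far end)
#0 stroke at R1  (J1: bond 4 brought effort, rest push out)
#1 stroke at R2  (J1: bond 4 brought effort, rest push out)
#2 stroke at I1  (J1: bond 4 brought effort, rest push out)
#3 stroke at I2  (common-e at J1 fixed by 4)

2  (I1, I2 all integral)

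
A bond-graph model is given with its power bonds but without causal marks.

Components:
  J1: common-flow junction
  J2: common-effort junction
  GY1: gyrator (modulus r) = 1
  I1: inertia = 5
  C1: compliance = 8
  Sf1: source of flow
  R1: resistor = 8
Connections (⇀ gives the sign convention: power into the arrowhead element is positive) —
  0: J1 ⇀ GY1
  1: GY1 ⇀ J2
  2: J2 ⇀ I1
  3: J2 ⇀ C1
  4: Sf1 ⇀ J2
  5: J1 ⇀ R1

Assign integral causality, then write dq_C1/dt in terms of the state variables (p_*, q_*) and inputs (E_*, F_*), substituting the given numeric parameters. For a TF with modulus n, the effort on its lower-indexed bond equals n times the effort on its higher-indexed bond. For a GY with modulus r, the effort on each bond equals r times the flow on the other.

dq_C1/dt = F_Sf1 - p_I1/5 - q_C1

β4 |Sf1  (Sf1: flow source, stroke at near end)
β2 |I1  (I1 outputs flow p/I1)
β3 |J2  (C1 integral (e out))
β1 |GY1  (J2: bond 3 brought effort, rest push out)
β0 |GY1  (through GY1, causality inverts; strokes same side of GY1)
β5 |J1  (1-jn J1 has f-setter on 0)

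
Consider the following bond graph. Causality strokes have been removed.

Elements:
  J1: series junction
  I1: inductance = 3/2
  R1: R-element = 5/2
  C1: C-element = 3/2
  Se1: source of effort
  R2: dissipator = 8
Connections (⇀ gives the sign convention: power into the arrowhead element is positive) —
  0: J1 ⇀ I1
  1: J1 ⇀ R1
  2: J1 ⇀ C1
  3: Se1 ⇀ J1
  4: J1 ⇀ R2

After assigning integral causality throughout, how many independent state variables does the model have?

bond 3 |J1  (Se1 (Se) sets effort on bond)
bond 0 |I1  (I1 outputs flow p/I1)
bond 1 |J1  (J1 flow already set via bond 0)
bond 2 |J1  (J1: bond 0 brought flow, rest push out)
bond 4 |J1  (common-f at J1 fixed by 0)

2  (C1, I1 all integral)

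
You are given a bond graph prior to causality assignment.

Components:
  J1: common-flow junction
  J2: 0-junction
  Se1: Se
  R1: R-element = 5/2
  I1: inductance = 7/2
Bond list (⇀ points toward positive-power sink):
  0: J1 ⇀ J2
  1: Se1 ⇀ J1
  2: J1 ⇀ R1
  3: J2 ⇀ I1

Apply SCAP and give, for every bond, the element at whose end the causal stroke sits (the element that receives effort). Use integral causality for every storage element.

bond 0 |J2
bond 1 |J1
bond 2 |J1
bond 3 |I1

#1 →J1  (source Se1 imposes e)
#3 →I1  (I1 outputs flow p/I1)
#0 →J2  (J2 needs exactly one e-in)
#2 →J1  (common-f at J1 fixed by 0)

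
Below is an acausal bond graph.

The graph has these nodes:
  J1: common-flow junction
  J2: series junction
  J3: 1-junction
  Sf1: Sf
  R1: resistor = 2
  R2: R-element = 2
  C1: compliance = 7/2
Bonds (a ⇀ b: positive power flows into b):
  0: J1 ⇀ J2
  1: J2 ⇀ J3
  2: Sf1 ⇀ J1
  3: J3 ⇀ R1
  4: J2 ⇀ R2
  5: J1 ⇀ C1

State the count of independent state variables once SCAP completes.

1  (C1 all integral)

bond 2 stroke→Sf1  (Sf1 (Sf) sets flow on bond)
bond 0 stroke→J1  (J1: bond 2 brought flow, rest push out)
bond 5 stroke→J1  (J1 flow already set via bond 2)
bond 1 stroke→J2  (1-jn J2 has f-setter on 0)
bond 4 stroke→J2  (J2: bond 0 brought flow, rest push out)
bond 3 stroke→J3  (common-f at J3 fixed by 1)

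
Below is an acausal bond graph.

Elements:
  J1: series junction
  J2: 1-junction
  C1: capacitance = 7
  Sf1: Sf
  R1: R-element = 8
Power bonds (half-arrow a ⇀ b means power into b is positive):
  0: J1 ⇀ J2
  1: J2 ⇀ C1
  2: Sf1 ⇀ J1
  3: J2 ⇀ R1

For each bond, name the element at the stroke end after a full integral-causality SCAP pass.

β0 |J1
β1 |J2
β2 |Sf1
β3 |J2

β2 |Sf1  (source Sf1 imposes f)
β0 |J1  (1-jn J1 has f-setter on 2)
β1 |J2  (J2 flow already set via bond 0)
β3 |J2  (J2 flow already set via bond 0)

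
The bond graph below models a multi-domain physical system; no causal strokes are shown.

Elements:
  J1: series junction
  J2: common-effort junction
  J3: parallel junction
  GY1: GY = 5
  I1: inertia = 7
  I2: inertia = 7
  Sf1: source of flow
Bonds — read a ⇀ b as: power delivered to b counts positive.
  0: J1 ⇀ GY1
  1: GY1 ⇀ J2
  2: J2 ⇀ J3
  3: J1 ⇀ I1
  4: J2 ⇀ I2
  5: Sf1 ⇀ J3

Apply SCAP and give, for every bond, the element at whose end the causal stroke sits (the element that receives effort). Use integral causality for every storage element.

b0 stroke→J1
b1 stroke→J2
b2 stroke→J3
b3 stroke→I1
b4 stroke→I2
b5 stroke→Sf1

b5 stroke at Sf1  (Sf1 fixes flow; stroke at Sf1)
b2 stroke at J3  (J3 needs exactly one e-in)
b3 stroke at I1  (I1 integral (f out))
b0 stroke at J1  (1-jn J1 has f-setter on 3)
b1 stroke at J2  (GY1: gyrator matches bond 0)
b4 stroke at I2  (J2: bond 1 brought effort, rest push out)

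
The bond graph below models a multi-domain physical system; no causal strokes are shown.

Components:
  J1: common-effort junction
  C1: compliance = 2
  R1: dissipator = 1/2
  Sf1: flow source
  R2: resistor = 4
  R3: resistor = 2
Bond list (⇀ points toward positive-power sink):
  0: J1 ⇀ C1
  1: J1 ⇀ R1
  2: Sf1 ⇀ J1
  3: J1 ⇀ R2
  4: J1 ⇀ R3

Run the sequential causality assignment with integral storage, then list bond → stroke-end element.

β0 |J1
β1 |R1
β2 |Sf1
β3 |R2
β4 |R3

b2 →Sf1  (Sf1 fixes flow; stroke at Sf1)
b0 →J1  (C1: C, integral causality)
b1 →R1  (J1: bond 0 brought effort, rest push out)
b3 →R2  (0-jn J1 has e-setter on 0)
b4 →R3  (common-e at J1 fixed by 0)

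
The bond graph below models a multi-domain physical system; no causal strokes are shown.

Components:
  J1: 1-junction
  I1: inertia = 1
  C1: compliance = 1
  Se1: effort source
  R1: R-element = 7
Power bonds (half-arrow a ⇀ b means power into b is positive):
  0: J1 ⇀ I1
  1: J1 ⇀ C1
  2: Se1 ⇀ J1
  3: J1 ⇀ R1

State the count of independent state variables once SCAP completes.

b2 stroke at J1  (Se1 (Se) sets effort on bond)
b0 stroke at I1  (I1: I, integral causality)
b1 stroke at J1  (common-f at J1 fixed by 0)
b3 stroke at J1  (J1: bond 0 brought flow, rest push out)

2  (C1, I1 all integral)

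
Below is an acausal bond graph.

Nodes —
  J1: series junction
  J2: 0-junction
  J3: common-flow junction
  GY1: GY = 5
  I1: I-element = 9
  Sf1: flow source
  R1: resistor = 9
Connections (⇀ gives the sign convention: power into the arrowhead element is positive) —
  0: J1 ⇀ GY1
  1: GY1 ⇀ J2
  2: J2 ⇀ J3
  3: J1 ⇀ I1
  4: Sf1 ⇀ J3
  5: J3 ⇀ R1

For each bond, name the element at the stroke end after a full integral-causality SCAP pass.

b0 |J1
b1 |J2
b2 |J3
b3 |I1
b4 |Sf1
b5 |J3

β4 stroke→Sf1  (Sf1: flow source, stroke at near end)
β2 stroke→J3  (J3 flow already set via bond 4)
β5 stroke→J3  (J3: bond 4 brought flow, rest push out)
β1 stroke→J2  (J2 needs exactly one e-in)
β0 stroke→J1  (GY GY1: same side as bond 1)
β3 stroke→I1  (only one flow-in slot at J1)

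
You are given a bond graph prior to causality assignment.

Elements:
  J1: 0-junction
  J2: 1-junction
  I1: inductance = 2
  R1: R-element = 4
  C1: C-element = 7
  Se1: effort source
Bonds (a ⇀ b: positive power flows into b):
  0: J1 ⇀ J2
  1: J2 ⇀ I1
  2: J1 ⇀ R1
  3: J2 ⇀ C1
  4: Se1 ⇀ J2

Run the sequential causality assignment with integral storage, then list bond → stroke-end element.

β0 stroke at J2
β1 stroke at I1
β2 stroke at J1
β3 stroke at J2
β4 stroke at J2

β4 stroke→J2  (Se1 (Se) sets effort on bond)
β1 stroke→I1  (I1: I, integral causality)
β0 stroke→J2  (J2: bond 1 brought flow, rest push out)
β3 stroke→J2  (J2: bond 1 brought flow, rest push out)
β2 stroke→J1  (J1 needs exactly one e-in)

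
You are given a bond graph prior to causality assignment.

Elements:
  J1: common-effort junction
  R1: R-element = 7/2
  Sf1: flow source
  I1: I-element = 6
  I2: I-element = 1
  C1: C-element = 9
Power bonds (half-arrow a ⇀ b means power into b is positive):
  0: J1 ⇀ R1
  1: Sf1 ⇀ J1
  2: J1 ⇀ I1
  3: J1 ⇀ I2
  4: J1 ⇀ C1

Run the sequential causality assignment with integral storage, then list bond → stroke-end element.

bond 0 |R1
bond 1 |Sf1
bond 2 |I1
bond 3 |I2
bond 4 |J1

b1 →Sf1  (Sf1: flow source, stroke at near end)
b2 →I1  (I1 outputs flow p/I1)
b3 →I2  (I2: I, integral causality)
b4 →J1  (C1 integral (e out))
b0 →R1  (0-jn J1 has e-setter on 4)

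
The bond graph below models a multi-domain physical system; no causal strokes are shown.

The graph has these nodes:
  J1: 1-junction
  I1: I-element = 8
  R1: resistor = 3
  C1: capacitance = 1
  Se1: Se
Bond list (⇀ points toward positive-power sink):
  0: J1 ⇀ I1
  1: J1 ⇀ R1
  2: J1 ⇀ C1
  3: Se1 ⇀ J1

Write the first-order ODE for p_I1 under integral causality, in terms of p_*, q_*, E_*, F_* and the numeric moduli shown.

dp_I1/dt = E_Se1 - 3*p_I1/8 - q_C1

bond 3 stroke→J1  (Se1 fixes effort; stroke away)
bond 0 stroke→I1  (I1: I, integral causality)
bond 1 stroke→J1  (1-jn J1 has f-setter on 0)
bond 2 stroke→J1  (J1 flow already set via bond 0)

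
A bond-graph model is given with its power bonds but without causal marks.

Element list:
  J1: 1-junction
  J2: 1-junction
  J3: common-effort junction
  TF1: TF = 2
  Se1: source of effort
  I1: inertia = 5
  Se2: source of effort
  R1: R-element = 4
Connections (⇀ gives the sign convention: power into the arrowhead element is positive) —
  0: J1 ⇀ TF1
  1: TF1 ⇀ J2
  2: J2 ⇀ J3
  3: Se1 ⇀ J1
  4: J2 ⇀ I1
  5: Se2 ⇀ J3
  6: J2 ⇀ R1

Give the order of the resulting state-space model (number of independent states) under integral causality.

1  (I1 all integral)

β3 stroke→J1  (source Se1 imposes e)
β5 stroke→J3  (Se2: effort source, stroke at far end)
β0 stroke→TF1  (only one flow-in slot at J1)
β2 stroke→J2  (common-e at J3 fixed by 5)
β1 stroke→J2  (TF TF1: opposite of bond 0)
β4 stroke→I1  (I1 integral (f out))
β6 stroke→J2  (1-jn J2 has f-setter on 4)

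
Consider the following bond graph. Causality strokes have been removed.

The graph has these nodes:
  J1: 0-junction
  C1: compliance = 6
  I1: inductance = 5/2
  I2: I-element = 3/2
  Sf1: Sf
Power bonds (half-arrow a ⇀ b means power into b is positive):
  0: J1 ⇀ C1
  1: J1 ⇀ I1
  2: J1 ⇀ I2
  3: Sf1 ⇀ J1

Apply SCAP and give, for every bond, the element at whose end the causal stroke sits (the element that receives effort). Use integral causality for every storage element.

#0 stroke at J1
#1 stroke at I1
#2 stroke at I2
#3 stroke at Sf1

β3 stroke→Sf1  (source Sf1 imposes f)
β0 stroke→J1  (C1 outputs effort q/C1)
β1 stroke→I1  (J1: bond 0 brought effort, rest push out)
β2 stroke→I2  (J1: bond 0 brought effort, rest push out)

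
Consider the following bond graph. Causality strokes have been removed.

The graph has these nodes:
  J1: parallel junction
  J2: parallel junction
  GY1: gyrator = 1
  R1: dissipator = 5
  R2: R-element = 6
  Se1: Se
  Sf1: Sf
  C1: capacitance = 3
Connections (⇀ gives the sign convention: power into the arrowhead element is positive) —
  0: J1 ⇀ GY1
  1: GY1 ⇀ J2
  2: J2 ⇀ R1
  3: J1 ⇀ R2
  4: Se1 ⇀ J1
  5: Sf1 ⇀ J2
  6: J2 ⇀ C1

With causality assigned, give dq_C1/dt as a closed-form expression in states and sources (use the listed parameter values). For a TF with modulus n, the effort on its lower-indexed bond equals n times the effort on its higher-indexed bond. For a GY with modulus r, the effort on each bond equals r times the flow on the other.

dq_C1/dt = E_Se1 + F_Sf1 - q_C1/15

#4 |J1  (Se1: effort source, stroke at far end)
#5 |Sf1  (Sf1 fixes flow; stroke at Sf1)
#0 |GY1  (J1: bond 4 brought effort, rest push out)
#3 |R2  (common-e at J1 fixed by 4)
#1 |GY1  (GY1: gyrator matches bond 0)
#6 |J2  (C1 outputs effort q/C1)
#2 |R1  (J2 effort already set via bond 6)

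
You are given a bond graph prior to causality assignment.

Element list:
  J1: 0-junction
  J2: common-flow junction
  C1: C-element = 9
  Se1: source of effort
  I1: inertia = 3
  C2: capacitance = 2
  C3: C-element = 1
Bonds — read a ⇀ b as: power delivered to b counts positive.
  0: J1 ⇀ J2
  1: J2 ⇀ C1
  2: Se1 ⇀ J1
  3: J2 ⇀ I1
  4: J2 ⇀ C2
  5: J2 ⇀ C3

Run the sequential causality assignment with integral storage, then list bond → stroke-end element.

#2 →J1  (source Se1 imposes e)
#0 →J2  (common-e at J1 fixed by 2)
#1 →J2  (prefer integral on C1)
#3 →I1  (prefer integral on I1)
#4 →J2  (common-f at J2 fixed by 3)
#5 →J2  (common-f at J2 fixed by 3)

β0 stroke→J2
β1 stroke→J2
β2 stroke→J1
β3 stroke→I1
β4 stroke→J2
β5 stroke→J2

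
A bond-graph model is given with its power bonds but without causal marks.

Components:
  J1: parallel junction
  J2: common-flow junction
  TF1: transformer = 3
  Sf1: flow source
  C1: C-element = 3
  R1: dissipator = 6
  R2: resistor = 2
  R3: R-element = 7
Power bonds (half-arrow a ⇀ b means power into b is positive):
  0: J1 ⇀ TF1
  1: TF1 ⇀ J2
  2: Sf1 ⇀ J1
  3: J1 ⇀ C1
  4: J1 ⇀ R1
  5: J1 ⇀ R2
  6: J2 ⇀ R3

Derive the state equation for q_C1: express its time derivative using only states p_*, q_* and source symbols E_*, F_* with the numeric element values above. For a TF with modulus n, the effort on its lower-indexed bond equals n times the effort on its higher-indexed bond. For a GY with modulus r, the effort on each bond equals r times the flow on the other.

bond 2 stroke→Sf1  (source Sf1 imposes f)
bond 3 stroke→J1  (prefer integral on C1)
bond 0 stroke→TF1  (common-e at J1 fixed by 3)
bond 4 stroke→R1  (J1: bond 3 brought effort, rest push out)
bond 5 stroke→R2  (0-jn J1 has e-setter on 3)
bond 1 stroke→J2  (TF1 one-in-one-out from 0)
bond 6 stroke→R3  (J2 needs exactly one f-in)

dq_C1/dt = F_Sf1 - 43*q_C1/189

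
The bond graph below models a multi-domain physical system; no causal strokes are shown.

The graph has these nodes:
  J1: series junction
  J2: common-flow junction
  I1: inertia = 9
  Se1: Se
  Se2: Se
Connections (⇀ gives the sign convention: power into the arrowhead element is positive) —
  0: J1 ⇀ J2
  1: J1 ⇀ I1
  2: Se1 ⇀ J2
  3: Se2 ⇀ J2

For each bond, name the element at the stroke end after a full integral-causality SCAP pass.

b0 stroke→J1
b1 stroke→I1
b2 stroke→J2
b3 stroke→J2

b2 stroke at J2  (Se1 fixes effort; stroke away)
b3 stroke at J2  (source Se2 imposes e)
b0 stroke at J1  (closing 1-jn rule on J2)
b1 stroke at I1  (J1 needs exactly one f-in)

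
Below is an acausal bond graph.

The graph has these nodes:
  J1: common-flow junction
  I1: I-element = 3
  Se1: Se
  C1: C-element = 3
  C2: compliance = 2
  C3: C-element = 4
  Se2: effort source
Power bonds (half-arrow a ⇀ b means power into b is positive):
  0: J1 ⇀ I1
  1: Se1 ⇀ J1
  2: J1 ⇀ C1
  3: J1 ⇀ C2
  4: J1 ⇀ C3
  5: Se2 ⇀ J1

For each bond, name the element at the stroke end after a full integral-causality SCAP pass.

β0 stroke→I1
β1 stroke→J1
β2 stroke→J1
β3 stroke→J1
β4 stroke→J1
β5 stroke→J1

#1 →J1  (source Se1 imposes e)
#5 →J1  (Se2 (Se) sets effort on bond)
#0 →I1  (prefer integral on I1)
#2 →J1  (1-jn J1 has f-setter on 0)
#3 →J1  (J1: bond 0 brought flow, rest push out)
#4 →J1  (J1: bond 0 brought flow, rest push out)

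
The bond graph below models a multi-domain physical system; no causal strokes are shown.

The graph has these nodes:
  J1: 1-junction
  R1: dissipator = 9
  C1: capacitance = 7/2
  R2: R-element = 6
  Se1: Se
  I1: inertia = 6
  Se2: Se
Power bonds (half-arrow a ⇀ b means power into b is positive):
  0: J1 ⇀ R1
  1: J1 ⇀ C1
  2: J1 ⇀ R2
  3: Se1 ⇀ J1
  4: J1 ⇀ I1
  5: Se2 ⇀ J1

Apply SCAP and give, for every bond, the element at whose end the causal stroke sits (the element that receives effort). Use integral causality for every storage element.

β0 →J1
β1 →J1
β2 →J1
β3 →J1
β4 →I1
β5 →J1

bond 3 →J1  (Se1 fixes effort; stroke away)
bond 5 →J1  (Se2: effort source, stroke at far end)
bond 1 →J1  (prefer integral on C1)
bond 4 →I1  (prefer integral on I1)
bond 0 →J1  (J1 flow already set via bond 4)
bond 2 →J1  (J1: bond 4 brought flow, rest push out)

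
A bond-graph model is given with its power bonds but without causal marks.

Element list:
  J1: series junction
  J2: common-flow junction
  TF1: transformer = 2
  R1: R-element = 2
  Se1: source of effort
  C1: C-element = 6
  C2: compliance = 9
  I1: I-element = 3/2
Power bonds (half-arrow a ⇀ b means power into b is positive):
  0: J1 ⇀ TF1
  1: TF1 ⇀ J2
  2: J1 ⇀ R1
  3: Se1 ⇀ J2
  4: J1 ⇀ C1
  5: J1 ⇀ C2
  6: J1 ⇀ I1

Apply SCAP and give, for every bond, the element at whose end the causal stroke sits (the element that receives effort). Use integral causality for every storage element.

b0 stroke→J1
b1 stroke→TF1
b2 stroke→J1
b3 stroke→J2
b4 stroke→J1
b5 stroke→J1
b6 stroke→I1

bond 3 |J2  (source Se1 imposes e)
bond 1 |TF1  (J2 needs exactly one f-in)
bond 0 |J1  (TF1: transformer flips bond 1)
bond 4 |J1  (C1: C, integral causality)
bond 5 |J1  (C2: C, integral causality)
bond 6 |I1  (I1: I, integral causality)
bond 2 |J1  (common-f at J1 fixed by 6)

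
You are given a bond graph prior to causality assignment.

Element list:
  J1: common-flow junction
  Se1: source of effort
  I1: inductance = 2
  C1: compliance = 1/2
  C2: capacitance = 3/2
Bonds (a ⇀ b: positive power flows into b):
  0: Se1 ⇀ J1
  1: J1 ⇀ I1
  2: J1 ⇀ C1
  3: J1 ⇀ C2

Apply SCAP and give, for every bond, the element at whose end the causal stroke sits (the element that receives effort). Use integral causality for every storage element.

bond 0 stroke→J1  (Se1 (Se) sets effort on bond)
bond 1 stroke→I1  (I1 outputs flow p/I1)
bond 2 stroke→J1  (1-jn J1 has f-setter on 1)
bond 3 stroke→J1  (J1: bond 1 brought flow, rest push out)

β0 |J1
β1 |I1
β2 |J1
β3 |J1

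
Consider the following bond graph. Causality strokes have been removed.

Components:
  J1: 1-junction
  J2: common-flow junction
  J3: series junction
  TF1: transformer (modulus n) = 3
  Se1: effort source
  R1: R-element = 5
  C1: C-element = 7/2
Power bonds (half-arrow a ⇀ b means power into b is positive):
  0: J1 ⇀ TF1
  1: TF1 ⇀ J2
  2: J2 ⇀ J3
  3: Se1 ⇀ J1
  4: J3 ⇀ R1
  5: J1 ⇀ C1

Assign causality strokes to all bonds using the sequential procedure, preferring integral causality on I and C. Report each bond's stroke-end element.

#0 |TF1
#1 |J2
#2 |J3
#3 |J1
#4 |R1
#5 |J1

bond 3 stroke→J1  (Se1 fixes effort; stroke away)
bond 5 stroke→J1  (C1 integral (e out))
bond 0 stroke→TF1  (J1: last free bond brings flow in)
bond 1 stroke→J2  (TF TF1: opposite of bond 0)
bond 2 stroke→J3  (J2: last free bond brings flow in)
bond 4 stroke→R1  (J3: last free bond brings flow in)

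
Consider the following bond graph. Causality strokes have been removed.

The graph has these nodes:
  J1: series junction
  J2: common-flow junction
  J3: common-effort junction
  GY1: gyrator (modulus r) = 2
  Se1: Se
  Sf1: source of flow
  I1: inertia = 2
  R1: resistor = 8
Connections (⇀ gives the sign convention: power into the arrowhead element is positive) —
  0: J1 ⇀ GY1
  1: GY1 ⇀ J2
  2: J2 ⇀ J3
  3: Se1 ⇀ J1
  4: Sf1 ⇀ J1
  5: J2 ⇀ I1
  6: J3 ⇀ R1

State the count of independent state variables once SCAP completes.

1  (I1 all integral)

b3 →J1  (Se1: effort source, stroke at far end)
b4 →Sf1  (Sf1: flow source, stroke at near end)
b0 →J1  (common-f at J1 fixed by 4)
b1 →J2  (GY GY1: same side as bond 0)
b5 →I1  (prefer integral on I1)
b2 →J2  (J2: bond 5 brought flow, rest push out)
b6 →J3  (only one effort-in slot at J3)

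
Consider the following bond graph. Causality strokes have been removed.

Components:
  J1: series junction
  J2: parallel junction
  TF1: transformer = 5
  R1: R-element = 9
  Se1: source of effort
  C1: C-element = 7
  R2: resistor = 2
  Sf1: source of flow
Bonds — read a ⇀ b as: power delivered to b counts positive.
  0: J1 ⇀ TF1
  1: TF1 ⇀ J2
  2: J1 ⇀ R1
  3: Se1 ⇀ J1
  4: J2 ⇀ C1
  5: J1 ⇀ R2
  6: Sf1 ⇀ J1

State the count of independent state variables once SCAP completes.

b3 stroke at J1  (source Se1 imposes e)
b6 stroke at Sf1  (Sf1 fixes flow; stroke at Sf1)
b0 stroke at J1  (1-jn J1 has f-setter on 6)
b2 stroke at J1  (J1 flow already set via bond 6)
b5 stroke at J1  (1-jn J1 has f-setter on 6)
b1 stroke at TF1  (TF TF1: opposite of bond 0)
b4 stroke at J2  (closing 0-jn rule on J2)

1  (C1 all integral)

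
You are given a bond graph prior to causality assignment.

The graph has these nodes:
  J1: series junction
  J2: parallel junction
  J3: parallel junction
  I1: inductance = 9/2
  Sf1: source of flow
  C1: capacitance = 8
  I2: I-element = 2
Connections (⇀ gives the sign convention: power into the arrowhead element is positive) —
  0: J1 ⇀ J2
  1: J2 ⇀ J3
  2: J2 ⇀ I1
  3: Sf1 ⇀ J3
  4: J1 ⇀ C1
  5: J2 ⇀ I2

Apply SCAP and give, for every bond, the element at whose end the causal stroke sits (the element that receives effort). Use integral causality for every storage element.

#3 stroke at Sf1  (Sf1: flow source, stroke at near end)
#1 stroke at J3  (J3: last free bond brings effort in)
#2 stroke at I1  (I1 integral (f out))
#4 stroke at J1  (prefer integral on C1)
#0 stroke at J2  (J1 needs exactly one f-in)
#5 stroke at I2  (0-jn J2 has e-setter on 0)

bond 0 →J2
bond 1 →J3
bond 2 →I1
bond 3 →Sf1
bond 4 →J1
bond 5 →I2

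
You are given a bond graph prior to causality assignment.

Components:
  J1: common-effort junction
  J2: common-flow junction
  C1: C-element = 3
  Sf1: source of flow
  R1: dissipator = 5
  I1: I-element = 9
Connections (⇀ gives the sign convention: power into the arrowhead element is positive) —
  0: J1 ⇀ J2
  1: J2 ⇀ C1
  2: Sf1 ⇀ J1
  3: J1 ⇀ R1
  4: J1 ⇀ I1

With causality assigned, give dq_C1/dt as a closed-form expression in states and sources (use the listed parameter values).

dq_C1/dt = F_Sf1 - p_I1/9 - q_C1/15

b2 |Sf1  (Sf1 fixes flow; stroke at Sf1)
b1 |J2  (prefer integral on C1)
b0 |J1  (J2: last free bond brings flow in)
b3 |R1  (0-jn J1 has e-setter on 0)
b4 |I1  (common-e at J1 fixed by 0)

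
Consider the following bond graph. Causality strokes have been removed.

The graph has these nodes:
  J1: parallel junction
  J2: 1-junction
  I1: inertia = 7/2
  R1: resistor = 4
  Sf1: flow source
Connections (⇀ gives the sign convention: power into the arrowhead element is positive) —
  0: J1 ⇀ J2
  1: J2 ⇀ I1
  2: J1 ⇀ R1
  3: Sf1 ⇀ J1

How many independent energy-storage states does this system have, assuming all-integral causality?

1  (I1 all integral)

#3 →Sf1  (Sf1 fixes flow; stroke at Sf1)
#1 →I1  (prefer integral on I1)
#0 →J2  (J2 flow already set via bond 1)
#2 →J1  (J1 needs exactly one e-in)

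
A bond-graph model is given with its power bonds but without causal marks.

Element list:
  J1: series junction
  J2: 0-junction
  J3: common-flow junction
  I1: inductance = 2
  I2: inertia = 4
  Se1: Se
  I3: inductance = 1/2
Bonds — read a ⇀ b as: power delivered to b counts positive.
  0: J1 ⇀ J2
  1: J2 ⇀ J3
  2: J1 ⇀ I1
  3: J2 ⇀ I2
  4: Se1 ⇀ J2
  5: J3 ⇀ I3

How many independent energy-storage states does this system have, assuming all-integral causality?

3  (I1, I2, I3 all integral)

#4 stroke at J2  (Se1: effort source, stroke at far end)
#0 stroke at J1  (J2 effort already set via bond 4)
#1 stroke at J3  (J2 effort already set via bond 4)
#3 stroke at I2  (common-e at J2 fixed by 4)
#5 stroke at I3  (only one flow-in slot at J3)
#2 stroke at I1  (only one flow-in slot at J1)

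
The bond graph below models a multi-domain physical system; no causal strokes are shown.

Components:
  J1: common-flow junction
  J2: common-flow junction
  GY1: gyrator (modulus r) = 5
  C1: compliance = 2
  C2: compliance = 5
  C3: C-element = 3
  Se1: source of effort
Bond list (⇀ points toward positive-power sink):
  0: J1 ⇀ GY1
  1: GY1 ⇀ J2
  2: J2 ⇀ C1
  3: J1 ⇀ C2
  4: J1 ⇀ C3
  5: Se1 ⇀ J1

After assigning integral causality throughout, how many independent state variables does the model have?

3  (C1, C2, C3 all integral)

bond 5 |J1  (source Se1 imposes e)
bond 2 |J2  (C1 outputs effort q/C1)
bond 1 |GY1  (only one flow-in slot at J2)
bond 0 |GY1  (through GY1, causality inverts; strokes same side of GY1)
bond 3 |J1  (J1 flow already set via bond 0)
bond 4 |J1  (J1: bond 0 brought flow, rest push out)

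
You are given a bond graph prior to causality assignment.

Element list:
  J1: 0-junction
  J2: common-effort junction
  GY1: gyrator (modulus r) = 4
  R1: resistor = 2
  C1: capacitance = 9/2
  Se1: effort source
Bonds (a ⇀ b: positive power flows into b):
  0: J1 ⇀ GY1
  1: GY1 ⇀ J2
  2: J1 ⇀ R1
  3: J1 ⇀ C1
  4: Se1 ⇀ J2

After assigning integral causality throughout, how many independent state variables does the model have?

1  (C1 all integral)

β4 stroke→J2  (Se1: effort source, stroke at far end)
β1 stroke→GY1  (J2 effort already set via bond 4)
β0 stroke→GY1  (GY1: gyrator matches bond 1)
β3 stroke→J1  (C1: C, integral causality)
β2 stroke→R1  (0-jn J1 has e-setter on 3)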